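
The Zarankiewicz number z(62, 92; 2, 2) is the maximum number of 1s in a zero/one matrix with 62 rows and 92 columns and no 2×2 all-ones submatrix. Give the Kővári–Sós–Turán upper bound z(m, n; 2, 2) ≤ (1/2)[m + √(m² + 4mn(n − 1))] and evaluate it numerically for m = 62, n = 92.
z(62, 92; 2, 2) ≤ (1/2)[62 + √(62² + 4·62·92·91)] = (1/2)[62 + √2080100] = 752.1276

Kővári–Sós–Turán: let r_1, ..., r_62 be the row sums and z = Σ r_i the total number of 1s. Each pair of columns can share at most one row with both entries 1 (else a 2×2 all-ones block appears), so Σ_i C(r_i, 2) ≤ C(92, 2) = 4186. By convexity Σ_i C(r_i, 2) ≥ 62·C(z/62, 2) = z(z − 62)/(2·62), giving z² − 62z − 62·92·91 ≤ 0 and hence z ≤ (1/2)[62 + √(3844 + 4·519064)] = (1/2)[62 + √2080100] ≈ (1/2)(62 + 1442.2552) = 752.1276.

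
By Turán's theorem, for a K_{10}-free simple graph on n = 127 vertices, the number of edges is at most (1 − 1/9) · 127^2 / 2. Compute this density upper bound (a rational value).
Turán density bound = (8/9) · 127^2/2 = 64516/9 ≈ 7168.4444

Turán's theorem: ex(n, K_{r+1}) is achieved by the complete r-partite Turán graph T(n, r) with parts as balanced as possible, and is at most (1 − 1/r) · n^2/2. For r = 9, n = 127: the density bound is (8/9) · 16129/2 = 64516/9 ≈ 7168.4444. The integer-valued extremum is e(T(127, 9)) = 7168, which is strictly less than the density bound 64516/9 since 9 ∤ 127 (the parts of T(127, 9) cannot all be equal).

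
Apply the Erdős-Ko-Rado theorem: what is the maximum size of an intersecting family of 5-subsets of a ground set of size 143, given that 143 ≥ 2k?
max |F| = C(142, 4) = 16234505

The Erdős-Ko-Rado theorem states: for n ≥ 2k, an intersecting family of k-subsets of an n-element set has size at most C(n − 1, k − 1), with equality for 'star' families {A ⊆ [n] : |A| = k, i ∈ A} (fix an element i). For n = 143, k = 5: C(142, 4) = 16234505.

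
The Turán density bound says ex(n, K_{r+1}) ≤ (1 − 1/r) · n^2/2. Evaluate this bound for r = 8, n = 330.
Turán density bound = (7/8) · 330^2/2 = 190575/4 ≈ 47643.75

Turán's theorem: ex(n, K_{r+1}) is achieved by the complete r-partite Turán graph T(n, r) with parts as balanced as possible, and is at most (1 − 1/r) · n^2/2. For r = 8, n = 330: the density bound is (7/8) · 108900/2 = 190575/4 ≈ 47643.75. The integer-valued extremum is e(T(330, 8)) = 47643, which is strictly less than the density bound 190575/4 since 8 ∤ 330 (the parts of T(330, 8) cannot all be equal).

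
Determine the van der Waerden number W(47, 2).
W(47, 2) = 47 + 1 = 48

A 2-term AP is any pair of integers, so a monochromatic 2-AP exists iff some colour is used at least twice. With 47 colours, the colouring i ↦ i on {1, ..., 47} uses each colour once, avoiding any monochromatic pair, so W(47, 2) > 47. For {1, ..., 48}, pigeonhole forces two integers of the same colour, which form a monochromatic 2-AP. Hence W(47, 2) = 48.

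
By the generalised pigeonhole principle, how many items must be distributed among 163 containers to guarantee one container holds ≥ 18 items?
n = (18 − 1)·163 + 1 = 2772

By the generalised pigeonhole principle, to guarantee some box contains ≥ r objects we need more than (r − 1) · k objects total. Threshold: n = (r − 1) · k + 1. With r = 18 and k = 163: n = 17 · 163 + 1 = 2771 + 1 = 2772. For n = 2771 = 17 · 163, we can put exactly 17 objects in every box, avoiding 18 in any single one — so 2772 is tight.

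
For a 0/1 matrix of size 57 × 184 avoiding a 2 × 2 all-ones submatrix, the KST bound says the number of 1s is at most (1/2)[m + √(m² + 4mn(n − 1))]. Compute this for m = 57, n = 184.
z(57, 184; 2, 2) ≤ (1/2)[57 + √(57² + 4·57·184·183)] = (1/2)[57 + √7680465] = 1414.1826

Kővári–Sós–Turán: let r_1, ..., r_57 be the row sums and z = Σ r_i the total number of 1s. Each pair of columns can share at most one row with both entries 1 (else a 2×2 all-ones block appears), so Σ_i C(r_i, 2) ≤ C(184, 2) = 16836. By convexity Σ_i C(r_i, 2) ≥ 57·C(z/57, 2) = z(z − 57)/(2·57), giving z² − 57z − 57·184·183 ≤ 0 and hence z ≤ (1/2)[57 + √(3249 + 4·1919304)] = (1/2)[57 + √7680465] ≈ (1/2)(57 + 2771.3652) = 1414.1826.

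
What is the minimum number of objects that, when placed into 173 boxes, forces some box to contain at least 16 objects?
n = (16 − 1)·173 + 1 = 2596

By the generalised pigeonhole principle, to guarantee some box contains ≥ r objects we need more than (r − 1) · k objects total. Threshold: n = (r − 1) · k + 1. With r = 16 and k = 173: n = 15 · 173 + 1 = 2595 + 1 = 2596. For n = 2595 = 15 · 173, we can put exactly 15 objects in every box, avoiding 16 in any single one — so 2596 is tight.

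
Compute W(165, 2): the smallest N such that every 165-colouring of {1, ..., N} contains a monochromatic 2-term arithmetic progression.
W(165, 2) = 165 + 1 = 166

A 2-term AP is any pair of integers, so a monochromatic 2-AP exists iff some colour is used at least twice. With 165 colours, the colouring i ↦ i on {1, ..., 165} uses each colour once, avoiding any monochromatic pair, so W(165, 2) > 165. For {1, ..., 166}, pigeonhole forces two integers of the same colour, which form a monochromatic 2-AP. Hence W(165, 2) = 166.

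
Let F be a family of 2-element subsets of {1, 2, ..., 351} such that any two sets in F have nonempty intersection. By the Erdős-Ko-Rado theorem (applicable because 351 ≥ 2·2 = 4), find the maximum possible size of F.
max |F| = C(350, 1) = 350

The Erdős-Ko-Rado theorem states: for n ≥ 2k, an intersecting family of k-subsets of an n-element set has size at most C(n − 1, k − 1), with equality for 'star' families {A ⊆ [n] : |A| = k, i ∈ A} (fix an element i). For n = 351, k = 2: C(350, 1) = 350.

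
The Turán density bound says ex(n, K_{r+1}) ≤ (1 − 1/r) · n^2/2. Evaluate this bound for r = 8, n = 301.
Turán density bound = (7/8) · 301^2/2 = 634207/16 ≈ 39637.9375

Turán's theorem: ex(n, K_{r+1}) is achieved by the complete r-partite Turán graph T(n, r) with parts as balanced as possible, and is at most (1 − 1/r) · n^2/2. For r = 8, n = 301: the density bound is (7/8) · 90601/2 = 634207/16 ≈ 39637.9375. The integer-valued extremum is e(T(301, 8)) = 39637, which is strictly less than the density bound 634207/16 since 8 ∤ 301 (the parts of T(301, 8) cannot all be equal).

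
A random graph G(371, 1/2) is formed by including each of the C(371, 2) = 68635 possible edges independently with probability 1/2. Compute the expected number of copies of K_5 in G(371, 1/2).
E[# K_5] = C(371, 5) · (1/2)^C(5, 2) = 57007846644 / 2^10 = 14251961661/256 ≈ 55671725.238281

For each 5-subset S of vertices (there are C(371, 5) = 57007846644 such S), let X_S = 1 if S induces a K_5 (all C(5, 2) = 10 edges present). Then P(X_S = 1) = (1/2)^10 = 1/1024. By linearity of expectation, E[# K_5] = C(371, 5) · (1/2)^10 = 57007846644 / 1024 = 14251961661/256 ≈ 55671725.238281.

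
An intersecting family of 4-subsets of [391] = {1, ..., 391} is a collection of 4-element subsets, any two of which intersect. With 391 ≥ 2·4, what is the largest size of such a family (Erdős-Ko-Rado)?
max |F| = C(390, 3) = 9810580

The Erdős-Ko-Rado theorem states: for n ≥ 2k, an intersecting family of k-subsets of an n-element set has size at most C(n − 1, k − 1), with equality for 'star' families {A ⊆ [n] : |A| = k, i ∈ A} (fix an element i). For n = 391, k = 4: C(390, 3) = 9810580.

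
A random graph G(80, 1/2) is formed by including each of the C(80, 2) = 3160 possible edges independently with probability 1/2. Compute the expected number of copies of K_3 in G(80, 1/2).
E[# K_3] = C(80, 3) · (1/2)^C(3, 2) = 82160 / 2^3 = 10270

For each 3-subset S of vertices (there are C(80, 3) = 82160 such S), let X_S = 1 if S induces a K_3 (all C(3, 2) = 3 edges present). Then P(X_S = 1) = (1/2)^3 = 1/8. By linearity of expectation, E[# K_3] = C(80, 3) · (1/2)^3 = 82160 / 8 = 10270.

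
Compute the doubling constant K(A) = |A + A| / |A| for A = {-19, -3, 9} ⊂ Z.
K = |A + A| / |A| = 6/3 = 2

Enumerate A + A = {a + b : a, b ∈ A}. With |A| = 3, there are |A|^2 = 9 ordered sum pairs; collecting distinct values, A + A = {-38, -22, -10, -6, 6, 18}, so |A + A| = 6. Thus K = 6/3 = 2. For comparison, the minimum possible |A + A| over all 3-element sets is 2·3 − 1 = 5 (so min K = 5/3), attained only by arithmetic progressions.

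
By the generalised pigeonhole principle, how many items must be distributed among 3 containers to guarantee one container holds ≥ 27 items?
n = (27 − 1)·3 + 1 = 79

By the generalised pigeonhole principle, to guarantee some box contains ≥ r objects we need more than (r − 1) · k objects total. Threshold: n = (r − 1) · k + 1. With r = 27 and k = 3: n = 26 · 3 + 1 = 78 + 1 = 79. For n = 78 = 26 · 3, we can put exactly 26 objects in every box, avoiding 27 in any single one — so 79 is tight.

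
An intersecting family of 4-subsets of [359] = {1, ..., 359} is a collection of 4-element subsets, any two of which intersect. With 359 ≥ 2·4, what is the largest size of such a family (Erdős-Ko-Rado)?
max |F| = C(358, 3) = 7583156

The Erdős-Ko-Rado theorem states: for n ≥ 2k, an intersecting family of k-subsets of an n-element set has size at most C(n − 1, k − 1), with equality for 'star' families {A ⊆ [n] : |A| = k, i ∈ A} (fix an element i). For n = 359, k = 4: C(358, 3) = 7583156.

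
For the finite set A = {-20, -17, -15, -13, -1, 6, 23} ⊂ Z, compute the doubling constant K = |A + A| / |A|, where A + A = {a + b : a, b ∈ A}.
K = |A + A| / |A| = 26/7

Enumerate A + A = {a + b : a, b ∈ A}. With |A| = 7, there are |A|^2 = 49 ordered sum pairs; collecting distinct values, A + A = {-40, -37, -35, -34, -33, -32, -30, -28, -26, -21, -18, -16, -14, -11, -9, -7, -2, 3, 5, 6, 8, 10, 12, 22, 29, 46}, so |A + A| = 26. Thus K = 26/7. For comparison, the minimum possible |A + A| over all 7-element sets is 2·7 − 1 = 13 (so min K = 13/7), attained only by arithmetic progressions.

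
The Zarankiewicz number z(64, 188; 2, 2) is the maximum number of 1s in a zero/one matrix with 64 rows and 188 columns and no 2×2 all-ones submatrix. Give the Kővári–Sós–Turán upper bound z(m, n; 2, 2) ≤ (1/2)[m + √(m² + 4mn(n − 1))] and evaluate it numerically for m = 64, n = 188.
z(64, 188; 2, 2) ≤ (1/2)[64 + √(64² + 4·64·188·187)] = (1/2)[64 + √9004032] = 1532.336

Kővári–Sós–Turán: let r_1, ..., r_64 be the row sums and z = Σ r_i the total number of 1s. Each pair of columns can share at most one row with both entries 1 (else a 2×2 all-ones block appears), so Σ_i C(r_i, 2) ≤ C(188, 2) = 17578. By convexity Σ_i C(r_i, 2) ≥ 64·C(z/64, 2) = z(z − 64)/(2·64), giving z² − 64z − 64·188·187 ≤ 0 and hence z ≤ (1/2)[64 + √(4096 + 4·2249984)] = (1/2)[64 + √9004032] ≈ (1/2)(64 + 3000.6719) = 1532.336.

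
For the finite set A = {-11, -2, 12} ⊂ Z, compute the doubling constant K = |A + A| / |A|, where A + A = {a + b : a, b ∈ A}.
K = |A + A| / |A| = 6/3 = 2

Enumerate A + A = {a + b : a, b ∈ A}. With |A| = 3, there are |A|^2 = 9 ordered sum pairs; collecting distinct values, A + A = {-22, -13, -4, 1, 10, 24}, so |A + A| = 6. Thus K = 6/3 = 2. For comparison, the minimum possible |A + A| over all 3-element sets is 2·3 − 1 = 5 (so min K = 5/3), attained only by arithmetic progressions.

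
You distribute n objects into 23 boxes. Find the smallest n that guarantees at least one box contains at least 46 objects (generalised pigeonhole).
n = (46 − 1)·23 + 1 = 1036

By the generalised pigeonhole principle, to guarantee some box contains ≥ r objects we need more than (r − 1) · k objects total. Threshold: n = (r − 1) · k + 1. With r = 46 and k = 23: n = 45 · 23 + 1 = 1035 + 1 = 1036. For n = 1035 = 45 · 23, we can put exactly 45 objects in every box, avoiding 46 in any single one — so 1036 is tight.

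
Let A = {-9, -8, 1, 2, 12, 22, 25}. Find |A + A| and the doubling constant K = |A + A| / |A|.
K = |A + A| / |A| = 22/7

Enumerate A + A = {a + b : a, b ∈ A}. With |A| = 7, there are |A|^2 = 49 ordered sum pairs; collecting distinct values, A + A = {-18, -17, -16, -8, -7, -6, 2, 3, 4, 13, 14, 16, 17, 23, 24, 26, 27, 34, 37, 44, 47, 50}, so |A + A| = 22. Thus K = 22/7. For comparison, the minimum possible |A + A| over all 7-element sets is 2·7 − 1 = 13 (so min K = 13/7), attained only by arithmetic progressions.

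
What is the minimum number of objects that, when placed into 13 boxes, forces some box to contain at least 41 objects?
n = (41 − 1)·13 + 1 = 521

By the generalised pigeonhole principle, to guarantee some box contains ≥ r objects we need more than (r − 1) · k objects total. Threshold: n = (r − 1) · k + 1. With r = 41 and k = 13: n = 40 · 13 + 1 = 520 + 1 = 521. For n = 520 = 40 · 13, we can put exactly 40 objects in every box, avoiding 41 in any single one — so 521 is tight.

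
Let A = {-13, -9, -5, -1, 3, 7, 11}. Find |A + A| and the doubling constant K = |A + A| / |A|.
K = |A + A| / |A| = 13/7

Enumerate A + A = {a + b : a, b ∈ A}. With |A| = 7, there are |A|^2 = 49 ordered sum pairs; collecting distinct values, A + A = {-26, -22, -18, -14, -10, -6, -2, 2, 6, 10, 14, 18, 22}, so |A + A| = 13. Thus K = 13/7. Here |A + A| = 2|A| − 1 = 13, the minimum possible — so K = 13/7 is minimal, which holds iff A is an arithmetic progression.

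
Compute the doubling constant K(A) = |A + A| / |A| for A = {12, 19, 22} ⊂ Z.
K = |A + A| / |A| = 6/3 = 2

Enumerate A + A = {a + b : a, b ∈ A}. With |A| = 3, there are |A|^2 = 9 ordered sum pairs; collecting distinct values, A + A = {24, 31, 34, 38, 41, 44}, so |A + A| = 6. Thus K = 6/3 = 2. For comparison, the minimum possible |A + A| over all 3-element sets is 2·3 − 1 = 5 (so min K = 5/3), attained only by arithmetic progressions.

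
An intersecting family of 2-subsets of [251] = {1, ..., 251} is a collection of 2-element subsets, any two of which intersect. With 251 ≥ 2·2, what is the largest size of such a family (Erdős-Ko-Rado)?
max |F| = C(250, 1) = 250

Erdős-Ko-Rado (1961): when n ≥ 2k, max |F| = C(n−1, k−1). The bound is attained by the star {A : i ∈ A} for any fixed i ∈ [n]. Here C(251−1, 2−1) = C(250, 1) = 250.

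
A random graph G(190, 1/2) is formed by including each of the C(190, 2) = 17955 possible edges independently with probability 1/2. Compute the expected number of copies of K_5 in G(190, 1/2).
E[# K_5] = C(190, 5) · (1/2)^C(5, 2) = 1956800538 / 2^10 = 978400269/512 ≈ 1910938.025391

For each 5-subset S of vertices (there are C(190, 5) = 1956800538 such S), let X_S = 1 if S induces a K_5 (all C(5, 2) = 10 edges present). Then P(X_S = 1) = (1/2)^10 = 1/1024. By linearity of expectation, E[# K_5] = C(190, 5) · (1/2)^10 = 1956800538 / 1024 = 978400269/512 ≈ 1910938.025391.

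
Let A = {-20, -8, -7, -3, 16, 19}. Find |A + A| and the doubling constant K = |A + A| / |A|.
K = |A + A| / |A| = 21/6 = 7/2

Enumerate A + A = {a + b : a, b ∈ A}. With |A| = 6, there are |A|^2 = 36 ordered sum pairs; collecting distinct values, A + A = {-40, -28, -27, -23, -16, -15, -14, -11, -10, -6, -4, -1, 8, 9, 11, 12, 13, 16, 32, 35, 38}, so |A + A| = 21. Thus K = 21/6 = 7/2. For comparison, the minimum possible |A + A| over all 6-element sets is 2·6 − 1 = 11 (so min K = 11/6), attained only by arithmetic progressions.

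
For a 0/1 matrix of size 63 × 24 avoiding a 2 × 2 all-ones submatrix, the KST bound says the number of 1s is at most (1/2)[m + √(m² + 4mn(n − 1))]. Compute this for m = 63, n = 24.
z(63, 24; 2, 2) ≤ (1/2)[63 + √(63² + 4·63·24·23)] = (1/2)[63 + √143073] = 220.625

Kővári–Sós–Turán: let r_1, ..., r_63 be the row sums and z = Σ r_i the total number of 1s. Each pair of columns can share at most one row with both entries 1 (else a 2×2 all-ones block appears), so Σ_i C(r_i, 2) ≤ C(24, 2) = 276. By convexity Σ_i C(r_i, 2) ≥ 63·C(z/63, 2) = z(z − 63)/(2·63), giving z² − 63z − 63·24·23 ≤ 0 and hence z ≤ (1/2)[63 + √(3969 + 4·34776)] = (1/2)[63 + √143073] ≈ (1/2)(63 + 378.2499) = 220.625.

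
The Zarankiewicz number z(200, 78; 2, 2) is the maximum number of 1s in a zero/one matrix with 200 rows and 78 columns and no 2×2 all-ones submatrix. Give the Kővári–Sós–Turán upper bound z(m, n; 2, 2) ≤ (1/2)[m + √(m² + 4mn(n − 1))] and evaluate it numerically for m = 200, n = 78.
z(200, 78; 2, 2) ≤ (1/2)[200 + √(200² + 4·200·78·77)] = (1/2)[200 + √4844800] = 1200.5453

Kővári–Sós–Turán: let r_1, ..., r_200 be the row sums and z = Σ r_i the total number of 1s. Each pair of columns can share at most one row with both entries 1 (else a 2×2 all-ones block appears), so Σ_i C(r_i, 2) ≤ C(78, 2) = 3003. By convexity Σ_i C(r_i, 2) ≥ 200·C(z/200, 2) = z(z − 200)/(2·200), giving z² − 200z − 200·78·77 ≤ 0 and hence z ≤ (1/2)[200 + √(40000 + 4·1201200)] = (1/2)[200 + √4844800] ≈ (1/2)(200 + 2201.0906) = 1200.5453.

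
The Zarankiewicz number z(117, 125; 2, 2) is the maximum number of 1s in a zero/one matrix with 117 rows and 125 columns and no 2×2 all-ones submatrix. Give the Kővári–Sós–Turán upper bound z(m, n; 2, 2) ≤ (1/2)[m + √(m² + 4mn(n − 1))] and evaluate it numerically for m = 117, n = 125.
z(117, 125; 2, 2) ≤ (1/2)[117 + √(117² + 4·117·125·124)] = (1/2)[117 + √7267689] = 1406.4326

Kővári–Sós–Turán: let r_1, ..., r_117 be the row sums and z = Σ r_i the total number of 1s. Each pair of columns can share at most one row with both entries 1 (else a 2×2 all-ones block appears), so Σ_i C(r_i, 2) ≤ C(125, 2) = 7750. By convexity Σ_i C(r_i, 2) ≥ 117·C(z/117, 2) = z(z − 117)/(2·117), giving z² − 117z − 117·125·124 ≤ 0 and hence z ≤ (1/2)[117 + √(13689 + 4·1813500)] = (1/2)[117 + √7267689] ≈ (1/2)(117 + 2695.8652) = 1406.4326.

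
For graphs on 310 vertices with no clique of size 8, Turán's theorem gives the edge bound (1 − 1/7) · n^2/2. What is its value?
Turán density bound = (6/7) · 310^2/2 = 288300/7 ≈ 41185.7143

Turán's theorem: ex(n, K_{r+1}) is achieved by the complete r-partite Turán graph T(n, r) with parts as balanced as possible, and is at most (1 − 1/r) · n^2/2. For r = 7, n = 310: the density bound is (6/7) · 96100/2 = 288300/7 ≈ 41185.7143. The integer-valued extremum is e(T(310, 7)) = 41185, which is strictly less than the density bound 288300/7 since 7 ∤ 310 (the parts of T(310, 7) cannot all be equal).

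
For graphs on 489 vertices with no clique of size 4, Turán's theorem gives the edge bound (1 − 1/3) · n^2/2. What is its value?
Turán density bound = (2/3) · 489^2/2 = 79707

Turán's theorem: ex(n, K_{r+1}) is achieved by the complete r-partite Turán graph T(n, r) with parts as balanced as possible, and is at most (1 − 1/r) · n^2/2. For r = 3, n = 489: the density bound is (2/3) · 239121/2 = 79707. Since 3 ∣ 489, the Turán graph T(489, 3) has parts of equal size 163, and its edge count e(T(489, 3)) = 79707 attains the density bound exactly.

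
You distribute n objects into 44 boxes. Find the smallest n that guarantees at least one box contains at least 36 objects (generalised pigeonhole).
n = (36 − 1)·44 + 1 = 1541

By the generalised pigeonhole principle, to guarantee some box contains ≥ r objects we need more than (r − 1) · k objects total. Threshold: n = (r − 1) · k + 1. With r = 36 and k = 44: n = 35 · 44 + 1 = 1540 + 1 = 1541. For n = 1540 = 35 · 44, we can put exactly 35 objects in every box, avoiding 36 in any single one — so 1541 is tight.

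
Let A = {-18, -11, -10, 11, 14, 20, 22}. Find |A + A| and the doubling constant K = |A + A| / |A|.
K = |A + A| / |A| = 27/7

Enumerate A + A = {a + b : a, b ∈ A}. With |A| = 7, there are |A|^2 = 49 ordered sum pairs; collecting distinct values, A + A = {-36, -29, -28, -22, -21, -20, -7, -4, 0, 1, 2, 3, 4, 9, 10, 11, 12, 22, 25, 28, 31, 33, 34, 36, 40, 42, 44}, so |A + A| = 27. Thus K = 27/7. For comparison, the minimum possible |A + A| over all 7-element sets is 2·7 − 1 = 13 (so min K = 13/7), attained only by arithmetic progressions.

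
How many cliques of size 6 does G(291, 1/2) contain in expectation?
E[# K_6] = C(291, 6) · (1/2)^C(6, 2) = 800749637688 / 2^15 = 100093704711/4096 ≈ 24436939.626709

For each 6-subset S of vertices (there are C(291, 6) = 800749637688 such S), let X_S = 1 if S induces a K_6 (all C(6, 2) = 15 edges present). Then P(X_S = 1) = (1/2)^15 = 1/32768. By linearity of expectation, E[# K_6] = C(291, 6) · (1/2)^15 = 800749637688 / 32768 = 100093704711/4096 ≈ 24436939.626709.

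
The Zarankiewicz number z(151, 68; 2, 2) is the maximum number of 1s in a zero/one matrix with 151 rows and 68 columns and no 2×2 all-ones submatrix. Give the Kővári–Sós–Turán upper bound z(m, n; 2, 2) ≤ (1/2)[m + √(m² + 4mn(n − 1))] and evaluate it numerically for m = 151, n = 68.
z(151, 68; 2, 2) ≤ (1/2)[151 + √(151² + 4·151·68·67)] = (1/2)[151 + √2774625] = 908.3603

Kővári–Sós–Turán: let r_1, ..., r_151 be the row sums and z = Σ r_i the total number of 1s. Each pair of columns can share at most one row with both entries 1 (else a 2×2 all-ones block appears), so Σ_i C(r_i, 2) ≤ C(68, 2) = 2278. By convexity Σ_i C(r_i, 2) ≥ 151·C(z/151, 2) = z(z − 151)/(2·151), giving z² − 151z − 151·68·67 ≤ 0 and hence z ≤ (1/2)[151 + √(22801 + 4·687956)] = (1/2)[151 + √2774625] ≈ (1/2)(151 + 1665.7206) = 908.3603.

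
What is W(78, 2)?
W(78, 2) = 78 + 1 = 79

A 2-term AP is any pair of integers, so a monochromatic 2-AP exists iff some colour is used at least twice. With 78 colours, the colouring i ↦ i on {1, ..., 78} uses each colour once, avoiding any monochromatic pair, so W(78, 2) > 78. For {1, ..., 79}, pigeonhole forces two integers of the same colour, which form a monochromatic 2-AP. Hence W(78, 2) = 79.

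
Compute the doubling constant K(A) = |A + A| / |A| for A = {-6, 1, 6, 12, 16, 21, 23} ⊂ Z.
K = |A + A| / |A| = 25/7

Enumerate A + A = {a + b : a, b ∈ A}. With |A| = 7, there are |A|^2 = 49 ordered sum pairs; collecting distinct values, A + A = {-12, -5, 0, 2, 6, 7, 10, 12, 13, 15, 17, 18, 22, 24, 27, 28, 29, 32, 33, 35, 37, 39, 42, 44, 46}, so |A + A| = 25. Thus K = 25/7. For comparison, the minimum possible |A + A| over all 7-element sets is 2·7 − 1 = 13 (so min K = 13/7), attained only by arithmetic progressions.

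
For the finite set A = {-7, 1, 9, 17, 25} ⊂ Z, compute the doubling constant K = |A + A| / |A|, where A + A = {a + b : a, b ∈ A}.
K = |A + A| / |A| = 9/5

Enumerate A + A = {a + b : a, b ∈ A}. With |A| = 5, there are |A|^2 = 25 ordered sum pairs; collecting distinct values, A + A = {-14, -6, 2, 10, 18, 26, 34, 42, 50}, so |A + A| = 9. Thus K = 9/5. Here |A + A| = 2|A| − 1 = 9, the minimum possible — so K = 9/5 is minimal, which holds iff A is an arithmetic progression.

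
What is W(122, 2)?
W(122, 2) = 122 + 1 = 123

A 2-term AP is any pair of integers, so a monochromatic 2-AP exists iff some colour is used at least twice. With 122 colours, the colouring i ↦ i on {1, ..., 122} uses each colour once, avoiding any monochromatic pair, so W(122, 2) > 122. For {1, ..., 123}, pigeonhole forces two integers of the same colour, which form a monochromatic 2-AP. Hence W(122, 2) = 123.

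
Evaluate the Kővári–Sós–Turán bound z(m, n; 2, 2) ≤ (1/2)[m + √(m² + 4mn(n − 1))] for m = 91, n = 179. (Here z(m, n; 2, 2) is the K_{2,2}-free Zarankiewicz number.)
z(91, 179; 2, 2) ≤ (1/2)[91 + √(91² + 4·91·179·178)] = (1/2)[91 + √11606049] = 1748.8826

Kővári–Sós–Turán: let r_1, ..., r_91 be the row sums and z = Σ r_i the total number of 1s. Each pair of columns can share at most one row with both entries 1 (else a 2×2 all-ones block appears), so Σ_i C(r_i, 2) ≤ C(179, 2) = 15931. By convexity Σ_i C(r_i, 2) ≥ 91·C(z/91, 2) = z(z − 91)/(2·91), giving z² − 91z − 91·179·178 ≤ 0 and hence z ≤ (1/2)[91 + √(8281 + 4·2899442)] = (1/2)[91 + √11606049] ≈ (1/2)(91 + 3406.7652) = 1748.8826.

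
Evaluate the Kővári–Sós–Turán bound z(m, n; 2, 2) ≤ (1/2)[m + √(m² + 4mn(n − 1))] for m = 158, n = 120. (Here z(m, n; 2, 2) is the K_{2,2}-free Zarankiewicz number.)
z(158, 120; 2, 2) ≤ (1/2)[158 + √(158² + 4·158·120·119)] = (1/2)[158 + √9049924] = 1583.1546

Kővári–Sós–Turán: let r_1, ..., r_158 be the row sums and z = Σ r_i the total number of 1s. Each pair of columns can share at most one row with both entries 1 (else a 2×2 all-ones block appears), so Σ_i C(r_i, 2) ≤ C(120, 2) = 7140. By convexity Σ_i C(r_i, 2) ≥ 158·C(z/158, 2) = z(z − 158)/(2·158), giving z² − 158z − 158·120·119 ≤ 0 and hence z ≤ (1/2)[158 + √(24964 + 4·2256240)] = (1/2)[158 + √9049924] ≈ (1/2)(158 + 3008.3092) = 1583.1546.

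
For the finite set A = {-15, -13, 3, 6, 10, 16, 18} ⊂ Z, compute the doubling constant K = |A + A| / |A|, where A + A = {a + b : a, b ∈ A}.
K = |A + A| / |A| = 27/7

Enumerate A + A = {a + b : a, b ∈ A}. With |A| = 7, there are |A|^2 = 49 ordered sum pairs; collecting distinct values, A + A = {-30, -28, -26, -12, -10, -9, -7, -5, -3, 1, 3, 5, 6, 9, 12, 13, 16, 19, 20, 21, 22, 24, 26, 28, 32, 34, 36}, so |A + A| = 27. Thus K = 27/7. For comparison, the minimum possible |A + A| over all 7-element sets is 2·7 − 1 = 13 (so min K = 13/7), attained only by arithmetic progressions.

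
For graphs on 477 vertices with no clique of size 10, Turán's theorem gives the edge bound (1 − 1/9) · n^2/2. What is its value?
Turán density bound = (8/9) · 477^2/2 = 101124

Turán's theorem: ex(n, K_{r+1}) is achieved by the complete r-partite Turán graph T(n, r) with parts as balanced as possible, and is at most (1 − 1/r) · n^2/2. For r = 9, n = 477: the density bound is (8/9) · 227529/2 = 101124. Since 9 ∣ 477, the Turán graph T(477, 9) has parts of equal size 53, and its edge count e(T(477, 9)) = 101124 attains the density bound exactly.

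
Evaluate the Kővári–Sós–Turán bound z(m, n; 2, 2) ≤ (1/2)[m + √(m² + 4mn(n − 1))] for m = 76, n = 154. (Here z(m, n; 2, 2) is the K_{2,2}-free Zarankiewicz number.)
z(76, 154; 2, 2) ≤ (1/2)[76 + √(76² + 4·76·154·153)] = (1/2)[76 + √7168624] = 1376.7143

Kővári–Sós–Turán: let r_1, ..., r_76 be the row sums and z = Σ r_i the total number of 1s. Each pair of columns can share at most one row with both entries 1 (else a 2×2 all-ones block appears), so Σ_i C(r_i, 2) ≤ C(154, 2) = 11781. By convexity Σ_i C(r_i, 2) ≥ 76·C(z/76, 2) = z(z − 76)/(2·76), giving z² − 76z − 76·154·153 ≤ 0 and hence z ≤ (1/2)[76 + √(5776 + 4·1790712)] = (1/2)[76 + √7168624] ≈ (1/2)(76 + 2677.4286) = 1376.7143.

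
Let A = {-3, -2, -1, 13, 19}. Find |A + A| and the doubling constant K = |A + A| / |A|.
K = |A + A| / |A| = 14/5

Enumerate A + A = {a + b : a, b ∈ A}. With |A| = 5, there are |A|^2 = 25 ordered sum pairs; collecting distinct values, A + A = {-6, -5, -4, -3, -2, 10, 11, 12, 16, 17, 18, 26, 32, 38}, so |A + A| = 14. Thus K = 14/5. For comparison, the minimum possible |A + A| over all 5-element sets is 2·5 − 1 = 9 (so min K = 9/5), attained only by arithmetic progressions.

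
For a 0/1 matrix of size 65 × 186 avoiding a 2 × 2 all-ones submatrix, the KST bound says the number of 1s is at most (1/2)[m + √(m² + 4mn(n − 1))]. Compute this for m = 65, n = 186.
z(65, 186; 2, 2) ≤ (1/2)[65 + √(65² + 4·65·186·185)] = (1/2)[65 + √8950825] = 1528.3965

Kővári–Sós–Turán: let r_1, ..., r_65 be the row sums and z = Σ r_i the total number of 1s. Each pair of columns can share at most one row with both entries 1 (else a 2×2 all-ones block appears), so Σ_i C(r_i, 2) ≤ C(186, 2) = 17205. By convexity Σ_i C(r_i, 2) ≥ 65·C(z/65, 2) = z(z − 65)/(2·65), giving z² − 65z − 65·186·185 ≤ 0 and hence z ≤ (1/2)[65 + √(4225 + 4·2236650)] = (1/2)[65 + √8950825] ≈ (1/2)(65 + 2991.7929) = 1528.3965.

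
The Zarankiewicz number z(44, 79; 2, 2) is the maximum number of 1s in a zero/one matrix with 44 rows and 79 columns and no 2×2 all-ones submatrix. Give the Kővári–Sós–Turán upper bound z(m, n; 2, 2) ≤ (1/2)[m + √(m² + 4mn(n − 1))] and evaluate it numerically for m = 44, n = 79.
z(44, 79; 2, 2) ≤ (1/2)[44 + √(44² + 4·44·79·78)] = (1/2)[44 + √1086448] = 543.1641

Kővári–Sós–Turán: let r_1, ..., r_44 be the row sums and z = Σ r_i the total number of 1s. Each pair of columns can share at most one row with both entries 1 (else a 2×2 all-ones block appears), so Σ_i C(r_i, 2) ≤ C(79, 2) = 3081. By convexity Σ_i C(r_i, 2) ≥ 44·C(z/44, 2) = z(z − 44)/(2·44), giving z² − 44z − 44·79·78 ≤ 0 and hence z ≤ (1/2)[44 + √(1936 + 4·271128)] = (1/2)[44 + √1086448] ≈ (1/2)(44 + 1042.3282) = 543.1641.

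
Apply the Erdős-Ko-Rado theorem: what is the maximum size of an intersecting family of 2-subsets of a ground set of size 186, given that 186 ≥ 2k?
max |F| = C(185, 1) = 185

The Erdős-Ko-Rado theorem states: for n ≥ 2k, an intersecting family of k-subsets of an n-element set has size at most C(n − 1, k − 1), with equality for 'star' families {A ⊆ [n] : |A| = k, i ∈ A} (fix an element i). For n = 186, k = 2: C(185, 1) = 185.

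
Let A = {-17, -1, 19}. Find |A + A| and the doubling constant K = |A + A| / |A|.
K = |A + A| / |A| = 6/3 = 2

Enumerate A + A = {a + b : a, b ∈ A}. With |A| = 3, there are |A|^2 = 9 ordered sum pairs; collecting distinct values, A + A = {-34, -18, -2, 2, 18, 38}, so |A + A| = 6. Thus K = 6/3 = 2. For comparison, the minimum possible |A + A| over all 3-element sets is 2·3 − 1 = 5 (so min K = 5/3), attained only by arithmetic progressions.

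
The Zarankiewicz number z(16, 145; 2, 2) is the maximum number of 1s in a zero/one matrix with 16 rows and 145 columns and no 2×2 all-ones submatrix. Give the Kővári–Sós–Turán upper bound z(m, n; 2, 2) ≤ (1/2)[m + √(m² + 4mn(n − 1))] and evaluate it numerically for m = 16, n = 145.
z(16, 145; 2, 2) ≤ (1/2)[16 + √(16² + 4·16·145·144)] = (1/2)[16 + √1336576] = 586.0519

Kővári–Sós–Turán: let r_1, ..., r_16 be the row sums and z = Σ r_i the total number of 1s. Each pair of columns can share at most one row with both entries 1 (else a 2×2 all-ones block appears), so Σ_i C(r_i, 2) ≤ C(145, 2) = 10440. By convexity Σ_i C(r_i, 2) ≥ 16·C(z/16, 2) = z(z − 16)/(2·16), giving z² − 16z − 16·145·144 ≤ 0 and hence z ≤ (1/2)[16 + √(256 + 4·334080)] = (1/2)[16 + √1336576] ≈ (1/2)(16 + 1156.1038) = 586.0519.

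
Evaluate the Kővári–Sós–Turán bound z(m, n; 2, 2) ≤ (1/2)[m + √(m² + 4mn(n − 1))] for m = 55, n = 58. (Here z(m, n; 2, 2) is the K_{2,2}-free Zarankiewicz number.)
z(55, 58; 2, 2) ≤ (1/2)[55 + √(55² + 4·55·58·57)] = (1/2)[55 + √730345] = 454.8011

Kővári–Sós–Turán: let r_1, ..., r_55 be the row sums and z = Σ r_i the total number of 1s. Each pair of columns can share at most one row with both entries 1 (else a 2×2 all-ones block appears), so Σ_i C(r_i, 2) ≤ C(58, 2) = 1653. By convexity Σ_i C(r_i, 2) ≥ 55·C(z/55, 2) = z(z − 55)/(2·55), giving z² − 55z − 55·58·57 ≤ 0 and hence z ≤ (1/2)[55 + √(3025 + 4·181830)] = (1/2)[55 + √730345] ≈ (1/2)(55 + 854.6022) = 454.8011.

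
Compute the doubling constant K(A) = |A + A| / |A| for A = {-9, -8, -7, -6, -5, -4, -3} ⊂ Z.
K = |A + A| / |A| = 13/7

Enumerate A + A = {a + b : a, b ∈ A}. With |A| = 7, there are |A|^2 = 49 ordered sum pairs; collecting distinct values, A + A = {-18, -17, -16, -15, -14, -13, -12, -11, -10, -9, -8, -7, -6}, so |A + A| = 13. Thus K = 13/7. Here |A + A| = 2|A| − 1 = 13, the minimum possible — so K = 13/7 is minimal, which holds iff A is an arithmetic progression.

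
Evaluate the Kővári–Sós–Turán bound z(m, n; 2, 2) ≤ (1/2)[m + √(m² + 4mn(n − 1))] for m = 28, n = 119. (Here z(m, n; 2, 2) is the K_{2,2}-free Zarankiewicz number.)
z(28, 119; 2, 2) ≤ (1/2)[28 + √(28² + 4·28·119·118)] = (1/2)[28 + √1573488] = 641.1937

Kővári–Sós–Turán: let r_1, ..., r_28 be the row sums and z = Σ r_i the total number of 1s. Each pair of columns can share at most one row with both entries 1 (else a 2×2 all-ones block appears), so Σ_i C(r_i, 2) ≤ C(119, 2) = 7021. By convexity Σ_i C(r_i, 2) ≥ 28·C(z/28, 2) = z(z − 28)/(2·28), giving z² − 28z − 28·119·118 ≤ 0 and hence z ≤ (1/2)[28 + √(784 + 4·393176)] = (1/2)[28 + √1573488] ≈ (1/2)(28 + 1254.3875) = 641.1937.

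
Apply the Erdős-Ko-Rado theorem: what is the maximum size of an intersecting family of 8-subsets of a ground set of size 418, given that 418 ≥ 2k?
max |F| = C(417, 7) = 413557952556528

Erdős-Ko-Rado (1961): when n ≥ 2k, max |F| = C(n−1, k−1). The bound is attained by the star {A : i ∈ A} for any fixed i ∈ [n]. Here C(418−1, 8−1) = C(417, 7) = 413557952556528.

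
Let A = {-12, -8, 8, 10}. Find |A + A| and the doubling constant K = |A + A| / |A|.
K = |A + A| / |A| = 10/4 = 5/2

Enumerate A + A = {a + b : a, b ∈ A}. With |A| = 4, there are |A|^2 = 16 ordered sum pairs; collecting distinct values, A + A = {-24, -20, -16, -4, -2, 0, 2, 16, 18, 20}, so |A + A| = 10. Thus K = 10/4 = 5/2. For comparison, the minimum possible |A + A| over all 4-element sets is 2·4 − 1 = 7 (so min K = 7/4), attained only by arithmetic progressions.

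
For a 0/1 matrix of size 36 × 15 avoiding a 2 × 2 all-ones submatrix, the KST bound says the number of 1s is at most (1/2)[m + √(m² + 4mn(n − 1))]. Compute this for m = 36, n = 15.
z(36, 15; 2, 2) ≤ (1/2)[36 + √(36² + 4·36·15·14)] = (1/2)[36 + √31536] = 106.7919

Kővári–Sós–Turán: let r_1, ..., r_36 be the row sums and z = Σ r_i the total number of 1s. Each pair of columns can share at most one row with both entries 1 (else a 2×2 all-ones block appears), so Σ_i C(r_i, 2) ≤ C(15, 2) = 105. By convexity Σ_i C(r_i, 2) ≥ 36·C(z/36, 2) = z(z − 36)/(2·36), giving z² − 36z − 36·15·14 ≤ 0 and hence z ≤ (1/2)[36 + √(1296 + 4·7560)] = (1/2)[36 + √31536] ≈ (1/2)(36 + 177.5838) = 106.7919.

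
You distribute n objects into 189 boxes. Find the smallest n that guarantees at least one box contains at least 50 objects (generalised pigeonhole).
n = (50 − 1)·189 + 1 = 9262

By the generalised pigeonhole principle, to guarantee some box contains ≥ r objects we need more than (r − 1) · k objects total. Threshold: n = (r − 1) · k + 1. With r = 50 and k = 189: n = 49 · 189 + 1 = 9261 + 1 = 9262. For n = 9261 = 49 · 189, we can put exactly 49 objects in every box, avoiding 50 in any single one — so 9262 is tight.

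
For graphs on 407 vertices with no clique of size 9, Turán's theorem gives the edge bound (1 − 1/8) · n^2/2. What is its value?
Turán density bound = (7/8) · 407^2/2 = 1159543/16 ≈ 72471.4375

Turán's theorem: ex(n, K_{r+1}) is achieved by the complete r-partite Turán graph T(n, r) with parts as balanced as possible, and is at most (1 − 1/r) · n^2/2. For r = 8, n = 407: the density bound is (7/8) · 165649/2 = 1159543/16 ≈ 72471.4375. The integer-valued extremum is e(T(407, 8)) = 72471, which is strictly less than the density bound 1159543/16 since 8 ∤ 407 (the parts of T(407, 8) cannot all be equal).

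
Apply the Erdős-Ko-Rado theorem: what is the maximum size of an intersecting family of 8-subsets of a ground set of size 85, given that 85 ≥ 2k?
max |F| = C(84, 7) = 4529365776

The Erdős-Ko-Rado theorem states: for n ≥ 2k, an intersecting family of k-subsets of an n-element set has size at most C(n − 1, k − 1), with equality for 'star' families {A ⊆ [n] : |A| = k, i ∈ A} (fix an element i). For n = 85, k = 8: C(84, 7) = 4529365776.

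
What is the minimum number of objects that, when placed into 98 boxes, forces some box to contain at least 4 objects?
n = (4 − 1)·98 + 1 = 295

By the generalised pigeonhole principle, to guarantee some box contains ≥ r objects we need more than (r − 1) · k objects total. Threshold: n = (r − 1) · k + 1. With r = 4 and k = 98: n = 3 · 98 + 1 = 294 + 1 = 295. For n = 294 = 3 · 98, we can put exactly 3 objects in every box, avoiding 4 in any single one — so 295 is tight.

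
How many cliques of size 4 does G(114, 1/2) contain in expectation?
E[# K_4] = C(114, 4) · (1/2)^C(4, 2) = 6672876 / 2^6 = 1668219/16 = 104263.6875

For each 4-subset S of vertices (there are C(114, 4) = 6672876 such S), let X_S = 1 if S induces a K_4 (all C(4, 2) = 6 edges present). Then P(X_S = 1) = (1/2)^6 = 1/64. By linearity of expectation, E[# K_4] = C(114, 4) · (1/2)^6 = 6672876 / 64 = 1668219/16 = 104263.6875.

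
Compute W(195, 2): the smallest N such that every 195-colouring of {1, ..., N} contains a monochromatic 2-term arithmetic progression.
W(195, 2) = 195 + 1 = 196

A 2-term AP is any pair of integers, so a monochromatic 2-AP exists iff some colour is used at least twice. With 195 colours, the colouring i ↦ i on {1, ..., 195} uses each colour once, avoiding any monochromatic pair, so W(195, 2) > 195. For {1, ..., 196}, pigeonhole forces two integers of the same colour, which form a monochromatic 2-AP. Hence W(195, 2) = 196.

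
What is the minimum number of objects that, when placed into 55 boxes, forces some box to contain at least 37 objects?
n = (37 − 1)·55 + 1 = 1981

By the generalised pigeonhole principle, to guarantee some box contains ≥ r objects we need more than (r − 1) · k objects total. Threshold: n = (r − 1) · k + 1. With r = 37 and k = 55: n = 36 · 55 + 1 = 1980 + 1 = 1981. For n = 1980 = 36 · 55, we can put exactly 36 objects in every box, avoiding 37 in any single one — so 1981 is tight.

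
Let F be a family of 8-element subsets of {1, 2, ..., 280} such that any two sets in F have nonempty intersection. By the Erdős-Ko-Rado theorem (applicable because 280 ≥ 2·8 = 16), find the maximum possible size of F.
max |F| = C(279, 7) = 24202109279205

The Erdős-Ko-Rado theorem states: for n ≥ 2k, an intersecting family of k-subsets of an n-element set has size at most C(n − 1, k − 1), with equality for 'star' families {A ⊆ [n] : |A| = k, i ∈ A} (fix an element i). For n = 280, k = 8: C(279, 7) = 24202109279205.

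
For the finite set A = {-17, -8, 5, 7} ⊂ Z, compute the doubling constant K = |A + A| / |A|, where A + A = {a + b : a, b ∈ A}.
K = |A + A| / |A| = 10/4 = 5/2

Enumerate A + A = {a + b : a, b ∈ A}. With |A| = 4, there are |A|^2 = 16 ordered sum pairs; collecting distinct values, A + A = {-34, -25, -16, -12, -10, -3, -1, 10, 12, 14}, so |A + A| = 10. Thus K = 10/4 = 5/2. For comparison, the minimum possible |A + A| over all 4-element sets is 2·4 − 1 = 7 (so min K = 7/4), attained only by arithmetic progressions.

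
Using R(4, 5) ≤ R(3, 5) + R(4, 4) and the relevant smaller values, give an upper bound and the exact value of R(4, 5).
R(4, 5) ≤ R(3, 5) + R(4, 4) = 14 + 18 = 32; exact value R(4, 5) = 25.

The Erdős–Szekeres recurrence R(r, s) ≤ R(r−1, s) + R(r, s−1) applied to (r, s) = (4, 5) gives
  R(4, 5) ≤ R(3, 5) + R(4, 4) = 14 + 18 = 32.
(Recall R(2, k) = k and R is symmetric.) The recurrence is not tight here (it gives 32, but the exact value is R(4, 5) = 25); the tight upper bound requires a sharper argument than the simple recurrence, combined with a lower-bound construction on K_{24}.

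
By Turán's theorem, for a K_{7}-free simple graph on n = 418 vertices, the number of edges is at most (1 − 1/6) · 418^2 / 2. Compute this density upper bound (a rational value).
Turán density bound = (5/6) · 418^2/2 = 218405/3 ≈ 72801.6667

Turán's theorem: ex(n, K_{r+1}) is achieved by the complete r-partite Turán graph T(n, r) with parts as balanced as possible, and is at most (1 − 1/r) · n^2/2. For r = 6, n = 418: the density bound is (5/6) · 174724/2 = 218405/3 ≈ 72801.6667. The integer-valued extremum is e(T(418, 6)) = 72801, which is strictly less than the density bound 218405/3 since 6 ∤ 418 (the parts of T(418, 6) cannot all be equal).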